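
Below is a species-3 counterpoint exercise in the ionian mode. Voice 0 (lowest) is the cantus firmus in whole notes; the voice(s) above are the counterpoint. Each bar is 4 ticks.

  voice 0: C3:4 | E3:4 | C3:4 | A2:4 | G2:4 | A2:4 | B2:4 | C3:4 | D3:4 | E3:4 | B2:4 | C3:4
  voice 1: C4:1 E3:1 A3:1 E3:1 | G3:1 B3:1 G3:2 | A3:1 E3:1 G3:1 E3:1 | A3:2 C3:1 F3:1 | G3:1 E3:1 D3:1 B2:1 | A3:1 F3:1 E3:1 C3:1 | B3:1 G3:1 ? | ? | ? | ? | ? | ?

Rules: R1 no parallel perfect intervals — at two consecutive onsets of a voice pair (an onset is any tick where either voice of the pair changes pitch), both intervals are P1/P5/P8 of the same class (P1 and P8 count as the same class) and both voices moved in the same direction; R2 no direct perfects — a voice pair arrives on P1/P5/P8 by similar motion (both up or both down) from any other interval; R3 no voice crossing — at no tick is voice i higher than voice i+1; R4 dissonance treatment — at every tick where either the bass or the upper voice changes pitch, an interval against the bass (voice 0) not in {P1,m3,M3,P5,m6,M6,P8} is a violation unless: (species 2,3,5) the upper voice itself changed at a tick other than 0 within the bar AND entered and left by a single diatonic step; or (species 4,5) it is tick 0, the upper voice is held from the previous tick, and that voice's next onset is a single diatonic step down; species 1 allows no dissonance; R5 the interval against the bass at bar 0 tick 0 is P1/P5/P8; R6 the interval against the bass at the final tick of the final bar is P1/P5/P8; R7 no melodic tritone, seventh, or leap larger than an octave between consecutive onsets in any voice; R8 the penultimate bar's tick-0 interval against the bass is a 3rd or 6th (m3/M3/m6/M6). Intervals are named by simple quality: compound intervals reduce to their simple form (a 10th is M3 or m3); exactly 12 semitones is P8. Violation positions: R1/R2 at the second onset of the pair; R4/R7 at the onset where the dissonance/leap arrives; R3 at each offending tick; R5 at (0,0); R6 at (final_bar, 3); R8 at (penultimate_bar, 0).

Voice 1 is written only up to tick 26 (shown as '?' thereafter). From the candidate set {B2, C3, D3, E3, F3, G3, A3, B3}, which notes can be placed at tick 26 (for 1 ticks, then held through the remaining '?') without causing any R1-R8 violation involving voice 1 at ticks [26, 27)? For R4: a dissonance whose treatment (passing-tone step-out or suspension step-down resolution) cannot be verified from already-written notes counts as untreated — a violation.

B2: legal
C3: violates R4
D3: legal
E3: violates R4
F3: violates R4
G3: legal
A3: violates R4
B3: legal

{B2, B3, D3, G3}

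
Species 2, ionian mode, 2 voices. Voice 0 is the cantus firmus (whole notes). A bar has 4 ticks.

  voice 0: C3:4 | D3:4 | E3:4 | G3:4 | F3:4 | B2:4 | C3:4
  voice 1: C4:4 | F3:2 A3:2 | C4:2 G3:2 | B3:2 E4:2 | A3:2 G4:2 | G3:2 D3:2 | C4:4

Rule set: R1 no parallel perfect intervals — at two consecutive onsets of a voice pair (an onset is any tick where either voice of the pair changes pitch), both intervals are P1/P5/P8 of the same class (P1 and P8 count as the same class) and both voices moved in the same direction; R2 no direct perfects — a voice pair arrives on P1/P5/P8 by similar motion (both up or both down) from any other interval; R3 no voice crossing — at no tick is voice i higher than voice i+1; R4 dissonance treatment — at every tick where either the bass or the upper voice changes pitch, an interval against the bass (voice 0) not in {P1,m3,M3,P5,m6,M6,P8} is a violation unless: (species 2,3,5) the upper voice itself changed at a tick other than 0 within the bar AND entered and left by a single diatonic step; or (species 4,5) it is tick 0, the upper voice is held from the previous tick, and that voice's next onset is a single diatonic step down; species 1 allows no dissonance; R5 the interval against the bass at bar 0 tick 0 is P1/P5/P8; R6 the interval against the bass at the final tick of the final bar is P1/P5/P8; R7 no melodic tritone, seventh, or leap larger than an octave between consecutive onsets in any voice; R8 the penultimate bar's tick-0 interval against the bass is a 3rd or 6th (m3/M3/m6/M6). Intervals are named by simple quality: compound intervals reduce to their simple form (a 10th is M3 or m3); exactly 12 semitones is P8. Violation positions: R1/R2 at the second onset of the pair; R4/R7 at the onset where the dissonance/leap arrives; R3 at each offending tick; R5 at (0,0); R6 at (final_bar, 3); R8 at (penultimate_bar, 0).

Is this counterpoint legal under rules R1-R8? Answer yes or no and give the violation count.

No (5 violations)

bar 0: v0=C3 v1=C4 (P8)
bar 1: v0=D3 v1=F3 (m3)
bar 2: v0=E3 v1=C4 (m6)
bar 3: v0=G3 v1=B3 (M3)
bar 4: v0=F3 v1=A3 (M3)
bar 5: v0=B2 v1=G3 (m6)
bar 6: v0=C3 v1=C4 (P8)
  R4 @ bar4.2: F3/G4 M2 untreated
  R7 @ bar4.2: A3->G4 leap 10st
  R7 @ bar5.0: F3->B2 leap 6st
  R2 @ bar6.0: B2/D3 m3 -> C3/C4 P8 similar
  R7 @ bar6.0: D3->C4 leap 10st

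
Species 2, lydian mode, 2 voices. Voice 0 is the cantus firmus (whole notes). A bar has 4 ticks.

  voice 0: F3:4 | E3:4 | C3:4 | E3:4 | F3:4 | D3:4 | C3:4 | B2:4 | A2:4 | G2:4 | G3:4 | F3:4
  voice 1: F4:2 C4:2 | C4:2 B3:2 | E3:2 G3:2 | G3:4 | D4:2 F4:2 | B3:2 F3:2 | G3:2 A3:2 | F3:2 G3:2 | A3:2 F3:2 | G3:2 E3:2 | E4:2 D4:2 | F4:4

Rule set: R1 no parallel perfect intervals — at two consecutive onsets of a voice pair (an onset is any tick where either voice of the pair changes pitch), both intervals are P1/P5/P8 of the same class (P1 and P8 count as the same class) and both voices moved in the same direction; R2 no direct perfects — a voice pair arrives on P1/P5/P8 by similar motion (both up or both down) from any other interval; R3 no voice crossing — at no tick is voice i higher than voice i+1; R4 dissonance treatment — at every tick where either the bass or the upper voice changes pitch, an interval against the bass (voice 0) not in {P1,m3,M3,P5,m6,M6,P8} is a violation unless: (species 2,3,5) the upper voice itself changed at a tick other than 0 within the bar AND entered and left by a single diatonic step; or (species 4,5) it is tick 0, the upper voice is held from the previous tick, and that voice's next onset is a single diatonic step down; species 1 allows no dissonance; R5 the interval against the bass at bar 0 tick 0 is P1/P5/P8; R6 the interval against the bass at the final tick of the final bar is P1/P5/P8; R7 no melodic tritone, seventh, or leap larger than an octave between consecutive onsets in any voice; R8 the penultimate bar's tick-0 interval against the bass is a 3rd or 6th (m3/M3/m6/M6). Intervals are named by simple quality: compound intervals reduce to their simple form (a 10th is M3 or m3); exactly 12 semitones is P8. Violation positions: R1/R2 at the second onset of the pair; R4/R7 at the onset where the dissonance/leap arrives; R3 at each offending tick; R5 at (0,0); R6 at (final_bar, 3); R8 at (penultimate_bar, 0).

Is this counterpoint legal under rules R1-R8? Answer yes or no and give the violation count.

bar 0: v0=F3 v1=F4 (P8)
bar 1: v0=E3 v1=C4 (m6)
bar 2: v0=C3 v1=E3 (M3)
bar 3: v0=E3 v1=G3 (m3)
bar 4: v0=F3 v1=D4 (M6)
bar 5: v0=D3 v1=B3 (M6)
bar 6: v0=C3 v1=G3 (P5)
bar 7: v0=B2 v1=F3 (TT)
bar 8: v0=A2 v1=A3 (P8)
bar 9: v0=G2 v1=G3 (P8)
bar 10: v0=G3 v1=E4 (M6)
bar 11: v0=F3 v1=F4 (P8)
  R7 @ bar5.0: F4->B3 leap 6st
  R7 @ bar5.2: B3->F3 leap 6st
  R4 @ bar7.0: B2/F3 TT untreated

No (3 violations)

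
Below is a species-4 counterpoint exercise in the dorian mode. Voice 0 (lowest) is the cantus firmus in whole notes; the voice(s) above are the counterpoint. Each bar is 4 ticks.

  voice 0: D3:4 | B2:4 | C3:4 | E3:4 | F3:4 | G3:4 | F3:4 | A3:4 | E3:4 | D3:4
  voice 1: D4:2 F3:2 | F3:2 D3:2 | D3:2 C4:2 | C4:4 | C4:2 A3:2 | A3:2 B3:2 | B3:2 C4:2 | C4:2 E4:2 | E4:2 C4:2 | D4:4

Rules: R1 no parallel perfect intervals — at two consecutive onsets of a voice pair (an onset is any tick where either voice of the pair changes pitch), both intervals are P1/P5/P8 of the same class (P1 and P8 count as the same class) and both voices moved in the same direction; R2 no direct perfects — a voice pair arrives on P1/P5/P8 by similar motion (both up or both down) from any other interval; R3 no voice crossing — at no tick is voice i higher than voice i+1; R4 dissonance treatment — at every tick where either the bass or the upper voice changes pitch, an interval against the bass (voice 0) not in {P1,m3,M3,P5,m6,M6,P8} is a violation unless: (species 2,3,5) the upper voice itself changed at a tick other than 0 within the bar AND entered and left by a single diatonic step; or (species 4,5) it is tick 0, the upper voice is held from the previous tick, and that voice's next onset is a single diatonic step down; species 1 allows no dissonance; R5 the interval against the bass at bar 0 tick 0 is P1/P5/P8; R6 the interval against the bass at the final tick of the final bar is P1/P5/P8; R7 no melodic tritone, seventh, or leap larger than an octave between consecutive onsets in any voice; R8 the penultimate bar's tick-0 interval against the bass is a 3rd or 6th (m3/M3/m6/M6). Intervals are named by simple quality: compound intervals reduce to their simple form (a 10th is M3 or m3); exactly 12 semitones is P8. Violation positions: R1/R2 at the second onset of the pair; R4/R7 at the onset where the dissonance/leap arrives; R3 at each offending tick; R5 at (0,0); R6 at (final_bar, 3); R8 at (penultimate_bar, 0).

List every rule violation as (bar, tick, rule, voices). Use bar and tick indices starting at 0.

bar 0: v0=D3 v1=D4 downbeat P8
bar 1: v0=B2 v1=F3 downbeat TT
bar 2: v0=C3 v1=D3 downbeat M2
bar 3: v0=E3 v1=C4 downbeat m6
bar 4: v0=F3 v1=C4 downbeat P5
bar 5: v0=G3 v1=A3 downbeat M2
bar 6: v0=F3 v1=B3 downbeat TT
bar 7: v0=A3 v1=C4 downbeat m3
bar 8: v0=E3 v1=E4 downbeat P8
bar 9: v0=D3 v1=D4 downbeat P8
  -> R4 @ bar 1 tick 0 v(0, 1): B2/F3 TT untreated
  -> R4 @ bar 2 tick 0 v(0, 1): C3/D3 M2 untreated
  -> R7 @ bar 2 tick 2 v(1,): D3->C4 leap 10st
  -> R4 @ bar 5 tick 0 v(0, 1): G3/A3 M2 untreated
  -> R4 @ bar 6 tick 0 v(0, 1): F3/B3 TT untreated
  -> R8 @ bar 8 tick 0 v(0, 1): penult P8 not 3rd/6th

(1, 0, R4, (0, 1))
(2, 0, R4, (0, 1))
(2, 2, R7, (1,))
(5, 0, R4, (0, 1))
(6, 0, R4, (0, 1))
(8, 0, R8, (0, 1))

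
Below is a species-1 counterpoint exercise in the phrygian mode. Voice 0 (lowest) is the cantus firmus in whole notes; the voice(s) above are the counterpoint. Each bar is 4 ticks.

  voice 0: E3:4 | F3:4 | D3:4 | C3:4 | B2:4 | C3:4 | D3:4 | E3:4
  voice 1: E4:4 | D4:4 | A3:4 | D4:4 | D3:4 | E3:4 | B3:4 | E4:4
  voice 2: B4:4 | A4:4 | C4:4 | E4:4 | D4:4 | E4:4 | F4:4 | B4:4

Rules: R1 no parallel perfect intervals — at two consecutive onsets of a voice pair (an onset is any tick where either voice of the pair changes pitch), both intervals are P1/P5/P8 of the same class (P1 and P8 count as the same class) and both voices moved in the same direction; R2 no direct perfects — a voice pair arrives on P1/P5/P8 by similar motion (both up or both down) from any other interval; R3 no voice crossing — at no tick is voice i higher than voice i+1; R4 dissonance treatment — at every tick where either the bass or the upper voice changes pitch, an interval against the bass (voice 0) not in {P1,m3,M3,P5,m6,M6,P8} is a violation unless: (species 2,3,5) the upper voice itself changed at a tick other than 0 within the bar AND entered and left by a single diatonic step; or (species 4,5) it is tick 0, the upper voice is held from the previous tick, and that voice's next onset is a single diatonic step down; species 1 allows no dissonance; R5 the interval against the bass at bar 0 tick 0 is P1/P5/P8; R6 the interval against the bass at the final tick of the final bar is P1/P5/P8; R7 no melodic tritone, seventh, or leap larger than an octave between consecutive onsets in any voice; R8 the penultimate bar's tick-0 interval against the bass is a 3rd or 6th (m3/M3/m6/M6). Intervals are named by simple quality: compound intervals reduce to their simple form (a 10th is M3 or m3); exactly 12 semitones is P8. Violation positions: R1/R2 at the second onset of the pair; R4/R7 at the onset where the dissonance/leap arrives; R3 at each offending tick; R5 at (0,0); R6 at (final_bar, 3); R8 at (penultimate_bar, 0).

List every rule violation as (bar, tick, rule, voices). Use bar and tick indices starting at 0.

(1, 0, R1, (1, 2))
(2, 0, R2, (0, 1))
(2, 0, R4, (0, 2))
(3, 0, R4, (0, 1))
(4, 0, R2, (1, 2))
(5, 0, R1, (1, 2))
(7, 0, R2, (0, 1))
(7, 0, R2, (0, 2))
(7, 0, R2, (1, 2))
(7, 0, R7, (2,))

bar 0: v0=E3 v1=E4 v2=B4 downbeat P5
bar 1: v0=F3 v1=D4 v2=A4 downbeat M3
bar 2: v0=D3 v1=A3 v2=C4 downbeat m7
bar 3: v0=C3 v1=D4 v2=E4 downbeat M3
bar 4: v0=B2 v1=D3 v2=D4 downbeat m3
bar 5: v0=C3 v1=E3 v2=E4 downbeat M3
bar 6: v0=D3 v1=B3 v2=F4 downbeat m3
bar 7: v0=E3 v1=E4 v2=B4 downbeat P5
  -> R1 @ bar 1 tick 0 v(1, 2): E4/B4 P5 -> D4/A4 P5 similar
  -> R2 @ bar 2 tick 0 v(0, 1): F3/D4 M6 -> D3/A3 P5 similar
  -> R4 @ bar 2 tick 0 v(0, 2): D3/C4 m7 untreated
  -> R4 @ bar 3 tick 0 v(0, 1): C3/D4 M2 untreated
  -> R2 @ bar 4 tick 0 v(1, 2): D4/E4 M2 -> D3/D4 P8 similar
  -> R1 @ bar 5 tick 0 v(1, 2): D3/D4 P8 -> E3/E4 P8 similar
  -> R2 @ bar 7 tick 0 v(0, 1): D3/B3 M6 -> E3/E4 P8 similar
  -> R2 @ bar 7 tick 0 v(0, 2): D3/F4 m3 -> E3/B4 P5 similar
  -> R2 @ bar 7 tick 0 v(1, 2): B3/F4 TT -> E4/B4 P5 similar
  -> R7 @ bar 7 tick 0 v(2,): F4->B4 leap 6st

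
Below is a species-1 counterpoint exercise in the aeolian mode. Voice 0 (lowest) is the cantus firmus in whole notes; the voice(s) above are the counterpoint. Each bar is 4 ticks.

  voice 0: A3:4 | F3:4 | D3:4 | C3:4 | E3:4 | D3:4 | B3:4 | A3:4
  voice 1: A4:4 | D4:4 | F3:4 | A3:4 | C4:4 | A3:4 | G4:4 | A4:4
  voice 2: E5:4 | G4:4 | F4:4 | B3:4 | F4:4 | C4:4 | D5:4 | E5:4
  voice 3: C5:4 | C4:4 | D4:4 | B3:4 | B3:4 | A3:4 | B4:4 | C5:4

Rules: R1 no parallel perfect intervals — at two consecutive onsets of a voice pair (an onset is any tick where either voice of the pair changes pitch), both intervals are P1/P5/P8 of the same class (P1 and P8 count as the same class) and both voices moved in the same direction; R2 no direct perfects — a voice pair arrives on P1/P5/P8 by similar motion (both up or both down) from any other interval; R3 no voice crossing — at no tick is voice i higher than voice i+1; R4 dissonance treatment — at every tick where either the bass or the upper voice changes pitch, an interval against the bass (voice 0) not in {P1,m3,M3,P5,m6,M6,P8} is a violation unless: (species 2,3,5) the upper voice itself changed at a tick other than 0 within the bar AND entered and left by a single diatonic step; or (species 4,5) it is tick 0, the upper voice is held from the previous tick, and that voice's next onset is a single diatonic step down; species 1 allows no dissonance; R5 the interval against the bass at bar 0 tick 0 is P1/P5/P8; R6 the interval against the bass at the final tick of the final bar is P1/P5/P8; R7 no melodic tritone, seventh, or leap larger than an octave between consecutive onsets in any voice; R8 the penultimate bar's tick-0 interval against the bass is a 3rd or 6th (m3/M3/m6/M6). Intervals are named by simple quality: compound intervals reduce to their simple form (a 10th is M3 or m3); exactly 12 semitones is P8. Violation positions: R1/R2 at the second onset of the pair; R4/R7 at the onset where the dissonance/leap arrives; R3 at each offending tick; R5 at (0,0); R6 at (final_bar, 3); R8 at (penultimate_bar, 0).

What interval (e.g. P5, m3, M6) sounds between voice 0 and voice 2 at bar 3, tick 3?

M7

voice 0=C3 voice 2=B3 -> M7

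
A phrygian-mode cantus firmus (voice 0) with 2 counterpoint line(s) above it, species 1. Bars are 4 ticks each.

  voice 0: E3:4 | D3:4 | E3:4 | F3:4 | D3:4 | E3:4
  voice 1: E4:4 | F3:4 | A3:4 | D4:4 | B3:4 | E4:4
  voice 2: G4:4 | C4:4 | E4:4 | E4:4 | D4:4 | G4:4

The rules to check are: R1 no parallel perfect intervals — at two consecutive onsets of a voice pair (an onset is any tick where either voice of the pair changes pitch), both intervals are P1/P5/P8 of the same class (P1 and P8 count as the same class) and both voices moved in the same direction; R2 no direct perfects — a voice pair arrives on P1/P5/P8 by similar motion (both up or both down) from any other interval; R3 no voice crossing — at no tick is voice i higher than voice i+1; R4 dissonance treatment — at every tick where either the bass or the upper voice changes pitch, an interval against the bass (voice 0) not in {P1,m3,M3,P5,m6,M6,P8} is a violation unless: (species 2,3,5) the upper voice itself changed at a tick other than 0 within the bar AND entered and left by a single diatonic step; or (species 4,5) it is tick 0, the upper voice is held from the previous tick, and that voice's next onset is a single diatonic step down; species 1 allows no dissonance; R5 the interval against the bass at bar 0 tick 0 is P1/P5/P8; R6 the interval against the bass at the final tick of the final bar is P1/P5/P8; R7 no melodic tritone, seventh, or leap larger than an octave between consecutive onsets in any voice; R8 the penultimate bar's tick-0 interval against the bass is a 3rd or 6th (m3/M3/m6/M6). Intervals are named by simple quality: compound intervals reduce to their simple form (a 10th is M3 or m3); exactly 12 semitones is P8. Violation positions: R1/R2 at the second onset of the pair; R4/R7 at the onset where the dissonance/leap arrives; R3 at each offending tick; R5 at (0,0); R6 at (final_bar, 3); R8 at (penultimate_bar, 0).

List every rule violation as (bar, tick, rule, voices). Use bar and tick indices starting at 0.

bar 0: v0=E3 v1=E4 v2=G4 downbeat m3
bar 1: v0=D3 v1=F3 v2=C4 downbeat m7
bar 2: v0=E3 v1=A3 v2=E4 downbeat P8
bar 3: v0=F3 v1=D4 v2=E4 downbeat M7
bar 4: v0=D3 v1=B3 v2=D4 downbeat P8
bar 5: v0=E3 v1=E4 v2=G4 downbeat m3
  -> R5 @ bar 0 tick 0 v(0, 2): opens on m3
  -> R2 @ bar 1 tick 0 v(1, 2): E4/G4 m3 -> F3/C4 P5 similar
  -> R4 @ bar 1 tick 0 v(0, 2): D3/C4 m7 untreated
  -> R7 @ bar 1 tick 0 v(1,): E4->F3 leap 11st
  -> R1 @ bar 2 tick 0 v(1, 2): F3/C4 P5 -> A3/E4 P5 similar
  -> R2 @ bar 2 tick 0 v(0, 2): D3/C4 m7 -> E3/E4 P8 similar
  -> R4 @ bar 2 tick 0 v(0, 1): E3/A3 P4 untreated
  -> R4 @ bar 3 tick 0 v(0, 2): F3/E4 M7 untreated
  -> R2 @ bar 4 tick 0 v(0, 2): F3/E4 M7 -> D3/D4 P8 similar
  -> R8 @ bar 4 tick 0 v(0, 2): penult P8 not 3rd/6th
  -> R2 @ bar 5 tick 0 v(0, 1): D3/B3 M6 -> E3/E4 P8 similar
  -> R6 @ bar 5 tick 3 v(0, 2): closes on m3

(0, 0, R5, (0, 2))
(1, 0, R2, (1, 2))
(1, 0, R4, (0, 2))
(1, 0, R7, (1,))
(2, 0, R1, (1, 2))
(2, 0, R2, (0, 2))
(2, 0, R4, (0, 1))
(3, 0, R4, (0, 2))
(4, 0, R2, (0, 2))
(4, 0, R8, (0, 2))
(5, 0, R2, (0, 1))
(5, 3, R6, (0, 2))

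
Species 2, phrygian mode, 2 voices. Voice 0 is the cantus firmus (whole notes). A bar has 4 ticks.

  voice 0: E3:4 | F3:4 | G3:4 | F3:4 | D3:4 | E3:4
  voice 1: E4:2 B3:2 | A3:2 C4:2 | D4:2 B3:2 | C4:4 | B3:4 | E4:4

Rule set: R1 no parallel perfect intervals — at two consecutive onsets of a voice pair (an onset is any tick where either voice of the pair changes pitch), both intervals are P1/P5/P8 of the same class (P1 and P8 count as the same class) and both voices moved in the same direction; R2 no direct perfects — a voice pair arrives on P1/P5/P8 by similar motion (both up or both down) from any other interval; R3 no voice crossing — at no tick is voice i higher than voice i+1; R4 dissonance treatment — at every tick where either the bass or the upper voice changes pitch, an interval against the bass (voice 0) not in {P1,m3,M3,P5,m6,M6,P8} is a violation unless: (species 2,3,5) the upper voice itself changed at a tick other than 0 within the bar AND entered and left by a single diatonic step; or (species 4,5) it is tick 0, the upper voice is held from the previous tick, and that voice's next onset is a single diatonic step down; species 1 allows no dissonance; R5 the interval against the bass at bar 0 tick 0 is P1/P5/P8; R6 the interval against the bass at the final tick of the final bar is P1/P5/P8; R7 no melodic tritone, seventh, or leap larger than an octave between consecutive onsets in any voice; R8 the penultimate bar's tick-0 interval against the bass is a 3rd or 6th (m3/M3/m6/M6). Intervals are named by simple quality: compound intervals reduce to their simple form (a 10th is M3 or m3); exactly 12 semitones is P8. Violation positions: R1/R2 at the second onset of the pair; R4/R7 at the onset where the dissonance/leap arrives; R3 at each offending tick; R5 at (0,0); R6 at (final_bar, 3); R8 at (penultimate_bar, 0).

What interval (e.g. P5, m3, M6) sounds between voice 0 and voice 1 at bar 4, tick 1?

voice 0=D3 voice 1=B3 -> M6

M6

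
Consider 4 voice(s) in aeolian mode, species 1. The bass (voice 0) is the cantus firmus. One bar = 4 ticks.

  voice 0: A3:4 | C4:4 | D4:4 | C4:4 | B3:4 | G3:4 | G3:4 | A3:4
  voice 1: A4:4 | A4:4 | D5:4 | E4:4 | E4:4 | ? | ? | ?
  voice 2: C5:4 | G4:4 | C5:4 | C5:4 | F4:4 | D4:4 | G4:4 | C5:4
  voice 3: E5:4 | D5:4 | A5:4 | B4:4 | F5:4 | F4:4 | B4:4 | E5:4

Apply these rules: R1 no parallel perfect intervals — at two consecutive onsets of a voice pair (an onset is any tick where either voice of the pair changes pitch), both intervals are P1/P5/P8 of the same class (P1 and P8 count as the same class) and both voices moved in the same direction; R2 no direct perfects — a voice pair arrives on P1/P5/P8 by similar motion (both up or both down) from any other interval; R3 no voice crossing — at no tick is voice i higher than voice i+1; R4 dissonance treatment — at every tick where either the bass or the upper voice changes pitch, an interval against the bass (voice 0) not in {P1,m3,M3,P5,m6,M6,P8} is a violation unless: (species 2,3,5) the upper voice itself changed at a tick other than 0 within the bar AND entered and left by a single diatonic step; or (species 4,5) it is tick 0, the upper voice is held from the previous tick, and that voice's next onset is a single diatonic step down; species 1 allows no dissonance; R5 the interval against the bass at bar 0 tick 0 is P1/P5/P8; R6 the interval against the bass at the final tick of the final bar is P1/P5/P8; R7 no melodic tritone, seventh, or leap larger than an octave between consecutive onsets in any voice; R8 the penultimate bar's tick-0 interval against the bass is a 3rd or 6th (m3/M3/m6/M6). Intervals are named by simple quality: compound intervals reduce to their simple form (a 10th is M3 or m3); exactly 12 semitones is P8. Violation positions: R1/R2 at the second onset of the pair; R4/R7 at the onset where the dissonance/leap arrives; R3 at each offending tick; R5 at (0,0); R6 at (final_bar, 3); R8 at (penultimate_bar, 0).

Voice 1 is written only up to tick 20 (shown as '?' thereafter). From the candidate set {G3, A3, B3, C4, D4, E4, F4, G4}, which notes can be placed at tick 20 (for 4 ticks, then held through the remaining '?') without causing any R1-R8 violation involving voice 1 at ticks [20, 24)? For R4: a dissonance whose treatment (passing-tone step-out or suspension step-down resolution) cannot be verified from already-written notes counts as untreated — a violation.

{B3}

G3: violates R2
A3: violates R4
B3: legal
C4: violates R4
D4: violates R2
E4: violates R3
F4: violates R3,R4
G4: violates R3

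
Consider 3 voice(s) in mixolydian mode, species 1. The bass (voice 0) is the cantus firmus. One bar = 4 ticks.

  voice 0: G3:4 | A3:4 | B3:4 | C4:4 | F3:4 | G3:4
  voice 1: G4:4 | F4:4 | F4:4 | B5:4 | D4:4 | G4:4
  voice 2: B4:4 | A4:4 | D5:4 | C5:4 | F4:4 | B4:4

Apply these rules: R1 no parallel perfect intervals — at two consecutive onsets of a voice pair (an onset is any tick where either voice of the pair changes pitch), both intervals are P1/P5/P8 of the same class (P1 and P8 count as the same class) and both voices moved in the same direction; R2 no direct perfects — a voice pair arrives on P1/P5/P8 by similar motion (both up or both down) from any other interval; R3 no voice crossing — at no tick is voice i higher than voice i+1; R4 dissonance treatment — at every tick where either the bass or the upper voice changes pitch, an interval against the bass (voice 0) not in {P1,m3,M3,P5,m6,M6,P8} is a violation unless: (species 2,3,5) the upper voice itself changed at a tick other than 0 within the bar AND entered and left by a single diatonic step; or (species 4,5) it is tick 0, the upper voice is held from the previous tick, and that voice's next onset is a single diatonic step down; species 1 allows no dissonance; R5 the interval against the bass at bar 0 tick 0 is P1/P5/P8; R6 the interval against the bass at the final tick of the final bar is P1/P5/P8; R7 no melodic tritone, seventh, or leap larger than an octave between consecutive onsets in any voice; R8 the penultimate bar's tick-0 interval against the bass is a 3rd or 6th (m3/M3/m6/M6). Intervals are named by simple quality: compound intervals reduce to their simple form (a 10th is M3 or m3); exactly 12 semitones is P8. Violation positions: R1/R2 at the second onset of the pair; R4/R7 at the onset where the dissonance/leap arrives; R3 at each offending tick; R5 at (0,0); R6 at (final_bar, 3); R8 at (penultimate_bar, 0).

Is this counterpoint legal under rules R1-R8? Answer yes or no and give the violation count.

bar 0: v0=G3 v1=G4 v2=B4 (M3)
bar 1: v0=A3 v1=F4 v2=A4 (P8)
bar 2: v0=B3 v1=F4 v2=D5 (m3)
bar 3: v0=C4 v1=B5 v2=C5 (P8)
bar 4: v0=F3 v1=D4 v2=F4 (P8)
bar 5: v0=G3 v1=G4 v2=B4 (M3)
  R5 @ bar0.0: opens on M3
  R4 @ bar2.0: B3/F4 TT untreated
  R3 @ bar3.0: B5 above C5
  R4 @ bar3.0: C4/B5 M7 untreated
  R7 @ bar3.0: F4->B5 leap 18st
  R3 @ bar3.1: B5 above C5
  R3 @ bar3.2: B5 above C5
  R3 @ bar3.3: B5 above C5
  R1 @ bar4.0: C4/C5 P8 -> F3/F4 P8 similar
  R7 @ bar4.0: B5->D4 leap 21st
  R8 @ bar4.0: penult P8 not 3rd/6th
  R2 @ bar5.0: F3/D4 M6 -> G3/G4 P8 similar
  R7 @ bar5.0: F4->B4 leap 6st
  R6 @ bar5.3: closes on M3

No (14 violations)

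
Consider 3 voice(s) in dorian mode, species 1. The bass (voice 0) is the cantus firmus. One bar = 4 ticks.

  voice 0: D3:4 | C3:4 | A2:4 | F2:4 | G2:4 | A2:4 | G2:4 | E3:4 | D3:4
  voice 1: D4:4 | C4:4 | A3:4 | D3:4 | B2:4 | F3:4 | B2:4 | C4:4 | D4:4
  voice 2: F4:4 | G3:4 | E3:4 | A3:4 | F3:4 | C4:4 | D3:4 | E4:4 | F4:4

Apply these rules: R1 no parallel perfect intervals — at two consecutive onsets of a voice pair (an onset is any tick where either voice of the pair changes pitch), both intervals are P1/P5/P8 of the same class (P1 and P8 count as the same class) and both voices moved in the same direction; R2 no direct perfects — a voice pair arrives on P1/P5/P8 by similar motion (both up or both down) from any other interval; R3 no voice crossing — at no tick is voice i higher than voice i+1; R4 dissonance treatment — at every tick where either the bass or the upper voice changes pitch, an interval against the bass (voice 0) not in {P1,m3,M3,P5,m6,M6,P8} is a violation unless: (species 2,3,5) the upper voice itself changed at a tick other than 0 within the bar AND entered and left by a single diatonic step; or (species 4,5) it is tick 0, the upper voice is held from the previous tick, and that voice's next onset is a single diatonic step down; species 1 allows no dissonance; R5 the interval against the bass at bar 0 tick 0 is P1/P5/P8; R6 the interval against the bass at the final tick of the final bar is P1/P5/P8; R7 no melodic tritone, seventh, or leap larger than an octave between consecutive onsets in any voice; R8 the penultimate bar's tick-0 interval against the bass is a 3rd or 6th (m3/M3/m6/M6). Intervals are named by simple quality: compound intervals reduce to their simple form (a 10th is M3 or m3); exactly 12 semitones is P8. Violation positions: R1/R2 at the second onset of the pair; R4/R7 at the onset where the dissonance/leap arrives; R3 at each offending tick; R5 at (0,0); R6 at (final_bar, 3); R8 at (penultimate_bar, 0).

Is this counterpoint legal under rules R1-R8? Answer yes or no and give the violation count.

No (25 violations)

bar 0: v0=D3 v1=D4 v2=F4 (m3)
bar 1: v0=C3 v1=C4 v2=G3 (P5)
bar 2: v0=A2 v1=A3 v2=E3 (P5)
bar 3: v0=F2 v1=D3 v2=A3 (M3)
bar 4: v0=G2 v1=B2 v2=F3 (m7)
bar 5: v0=A2 v1=F3 v2=C4 (m3)
bar 6: v0=G2 v1=B2 v2=D3 (P5)
bar 7: v0=E3 v1=C4 v2=E4 (P8)
bar 8: v0=D3 v1=D4 v2=F4 (m3)
  R5 @ bar0.0: opens on m3
  R1 @ bar1.0: D3/D4 P8 -> C3/C4 P8 similar
  R2 @ bar1.0: D3/F4 m3 -> C3/G3 P5 similar
  R3 @ bar1.0: C4 above G3
  R7 @ bar1.0: F4->G3 leap 10st
  R3 @ bar1.1: C4 above G3
  R3 @ bar1.2: C4 above G3
  R3 @ bar1.3: C4 above G3
  R1 @ bar2.0: C3/C4 P8 -> A2/A3 P8 similar
  R1 @ bar2.0: C3/G3 P5 -> A2/E3 P5 similar
  R3 @ bar2.0: A3 above E3
  R3 @ bar2.1: A3 above E3
  R3 @ bar2.2: A3 above E3
  R3 @ bar2.3: A3 above E3
  R4 @ bar4.0: G2/F3 m7 untreated
  R2 @ bar5.0: B2/F3 TT -> F3/C4 P5 similar
  R7 @ bar5.0: B2->F3 leap 6st
  R2 @ bar6.0: A2/C4 m3 -> G2/D3 P5 similar
  R7 @ bar6.0: F3->B2 leap 6st
  R7 @ bar6.0: C4->D3 leap 10st
  R2 @ bar7.0: G2/D3 P5 -> E3/E4 P8 similar
  R7 @ bar7.0: B2->C4 leap 13st
  R7 @ bar7.0: D3->E4 leap 14st
  R8 @ bar7.0: penult P8 not 3rd/6th
  R6 @ bar8.3: closes on m3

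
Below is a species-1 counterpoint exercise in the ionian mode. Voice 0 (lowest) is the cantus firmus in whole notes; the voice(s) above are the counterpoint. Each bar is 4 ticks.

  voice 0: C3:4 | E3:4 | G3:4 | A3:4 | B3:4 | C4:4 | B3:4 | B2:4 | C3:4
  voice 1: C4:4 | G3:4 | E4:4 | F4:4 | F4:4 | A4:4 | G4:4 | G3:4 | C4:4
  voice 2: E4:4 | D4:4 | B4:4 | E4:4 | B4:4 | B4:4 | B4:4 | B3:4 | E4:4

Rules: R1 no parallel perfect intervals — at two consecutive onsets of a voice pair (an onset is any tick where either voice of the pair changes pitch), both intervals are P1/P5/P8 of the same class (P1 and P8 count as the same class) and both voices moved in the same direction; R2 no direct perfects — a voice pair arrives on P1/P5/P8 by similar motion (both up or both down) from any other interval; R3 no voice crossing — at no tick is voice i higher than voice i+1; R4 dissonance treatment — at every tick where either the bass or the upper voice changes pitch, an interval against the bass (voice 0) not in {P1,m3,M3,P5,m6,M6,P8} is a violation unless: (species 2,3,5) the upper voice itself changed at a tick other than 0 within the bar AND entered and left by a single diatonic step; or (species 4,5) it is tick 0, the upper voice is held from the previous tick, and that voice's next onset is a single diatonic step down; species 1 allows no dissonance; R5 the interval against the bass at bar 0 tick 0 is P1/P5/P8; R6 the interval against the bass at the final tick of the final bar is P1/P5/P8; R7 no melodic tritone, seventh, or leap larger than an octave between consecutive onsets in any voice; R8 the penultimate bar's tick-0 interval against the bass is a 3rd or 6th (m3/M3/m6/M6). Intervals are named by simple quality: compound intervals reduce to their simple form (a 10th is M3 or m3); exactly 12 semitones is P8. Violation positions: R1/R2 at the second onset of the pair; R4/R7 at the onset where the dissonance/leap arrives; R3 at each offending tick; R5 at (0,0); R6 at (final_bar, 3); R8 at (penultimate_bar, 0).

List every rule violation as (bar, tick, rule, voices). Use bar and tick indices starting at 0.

(0, 0, R5, (0, 2))
(1, 0, R2, (1, 2))
(1, 0, R4, (0, 2))
(2, 0, R1, (1, 2))
(3, 0, R3, (1, 2))
(3, 1, R3, (1, 2))
(3, 2, R3, (1, 2))
(3, 3, R3, (1, 2))
(4, 0, R2, (0, 2))
(4, 0, R4, (0, 1))
(5, 0, R4, (0, 2))
(7, 0, R1, (0, 2))
(7, 0, R8, (0, 2))
(8, 0, R2, (0, 1))
(8, 3, R6, (0, 2))

bar 0: v0=C3 v1=C4 v2=E4 downbeat M3
bar 1: v0=E3 v1=G3 v2=D4 downbeat m7
bar 2: v0=G3 v1=E4 v2=B4 downbeat M3
bar 3: v0=A3 v1=F4 v2=E4 downbeat P5
bar 4: v0=B3 v1=F4 v2=B4 downbeat P8
bar 5: v0=C4 v1=A4 v2=B4 downbeat M7
bar 6: v0=B3 v1=G4 v2=B4 downbeat P8
bar 7: v0=B2 v1=G3 v2=B3 downbeat P8
bar 8: v0=C3 v1=C4 v2=E4 downbeat M3
  -> R5 @ bar 0 tick 0 v(0, 2): opens on M3
  -> R2 @ bar 1 tick 0 v(1, 2): C4/E4 M3 -> G3/D4 P5 similar
  -> R4 @ bar 1 tick 0 v(0, 2): E3/D4 m7 untreated
  -> R1 @ bar 2 tick 0 v(1, 2): G3/D4 P5 -> E4/B4 P5 similar
  -> R3 @ bar 3 tick 0 v(1, 2): F4 above E4
  -> R3 @ bar 3 tick 1 v(1, 2): F4 above E4
  -> R3 @ bar 3 tick 2 v(1, 2): F4 above E4
  -> R3 @ bar 3 tick 3 v(1, 2): F4 above E4
  -> R2 @ bar 4 tick 0 v(0, 2): A3/E4 P5 -> B3/B4 P8 similar
  -> R4 @ bar 4 tick 0 v(0, 1): B3/F4 TT untreated
  -> R4 @ bar 5 tick 0 v(0, 2): C4/B4 M7 untreated
  -> R1 @ bar 7 tick 0 v(0, 2): B3/B4 P8 -> B2/B3 P8 similar
  -> R8 @ bar 7 tick 0 v(0, 2): penult P8 not 3rd/6th
  -> R2 @ bar 8 tick 0 v(0, 1): B2/G3 m6 -> C3/C4 P8 similar
  -> R6 @ bar 8 tick 3 v(0, 2): closes on M3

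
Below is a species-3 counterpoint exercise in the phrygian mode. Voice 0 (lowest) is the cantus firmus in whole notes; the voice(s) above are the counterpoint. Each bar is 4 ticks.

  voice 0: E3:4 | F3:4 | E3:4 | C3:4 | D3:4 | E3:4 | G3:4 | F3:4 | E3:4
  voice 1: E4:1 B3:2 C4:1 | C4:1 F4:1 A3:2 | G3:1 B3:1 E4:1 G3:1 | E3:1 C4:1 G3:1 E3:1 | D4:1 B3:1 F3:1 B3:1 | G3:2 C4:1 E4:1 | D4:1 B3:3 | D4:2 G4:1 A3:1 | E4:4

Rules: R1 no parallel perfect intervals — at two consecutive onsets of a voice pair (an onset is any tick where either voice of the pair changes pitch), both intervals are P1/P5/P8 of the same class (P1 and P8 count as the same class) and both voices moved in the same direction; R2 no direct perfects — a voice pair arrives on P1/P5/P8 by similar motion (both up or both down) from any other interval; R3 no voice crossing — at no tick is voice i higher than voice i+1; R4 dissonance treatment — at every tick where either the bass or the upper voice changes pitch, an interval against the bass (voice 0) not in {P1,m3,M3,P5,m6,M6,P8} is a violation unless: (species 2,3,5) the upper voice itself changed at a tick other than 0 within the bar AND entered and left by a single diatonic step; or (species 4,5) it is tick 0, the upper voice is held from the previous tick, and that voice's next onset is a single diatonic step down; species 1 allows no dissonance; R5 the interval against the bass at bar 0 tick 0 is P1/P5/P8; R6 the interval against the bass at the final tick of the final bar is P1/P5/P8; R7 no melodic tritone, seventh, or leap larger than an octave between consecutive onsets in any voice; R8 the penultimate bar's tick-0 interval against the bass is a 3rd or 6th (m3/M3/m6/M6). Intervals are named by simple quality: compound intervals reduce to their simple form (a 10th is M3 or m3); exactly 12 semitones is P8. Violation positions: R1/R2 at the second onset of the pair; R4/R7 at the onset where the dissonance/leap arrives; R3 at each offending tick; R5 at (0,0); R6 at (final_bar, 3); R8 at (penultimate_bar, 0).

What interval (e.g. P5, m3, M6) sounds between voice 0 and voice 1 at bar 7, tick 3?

M3

voice 0=F3 voice 1=A3 -> M3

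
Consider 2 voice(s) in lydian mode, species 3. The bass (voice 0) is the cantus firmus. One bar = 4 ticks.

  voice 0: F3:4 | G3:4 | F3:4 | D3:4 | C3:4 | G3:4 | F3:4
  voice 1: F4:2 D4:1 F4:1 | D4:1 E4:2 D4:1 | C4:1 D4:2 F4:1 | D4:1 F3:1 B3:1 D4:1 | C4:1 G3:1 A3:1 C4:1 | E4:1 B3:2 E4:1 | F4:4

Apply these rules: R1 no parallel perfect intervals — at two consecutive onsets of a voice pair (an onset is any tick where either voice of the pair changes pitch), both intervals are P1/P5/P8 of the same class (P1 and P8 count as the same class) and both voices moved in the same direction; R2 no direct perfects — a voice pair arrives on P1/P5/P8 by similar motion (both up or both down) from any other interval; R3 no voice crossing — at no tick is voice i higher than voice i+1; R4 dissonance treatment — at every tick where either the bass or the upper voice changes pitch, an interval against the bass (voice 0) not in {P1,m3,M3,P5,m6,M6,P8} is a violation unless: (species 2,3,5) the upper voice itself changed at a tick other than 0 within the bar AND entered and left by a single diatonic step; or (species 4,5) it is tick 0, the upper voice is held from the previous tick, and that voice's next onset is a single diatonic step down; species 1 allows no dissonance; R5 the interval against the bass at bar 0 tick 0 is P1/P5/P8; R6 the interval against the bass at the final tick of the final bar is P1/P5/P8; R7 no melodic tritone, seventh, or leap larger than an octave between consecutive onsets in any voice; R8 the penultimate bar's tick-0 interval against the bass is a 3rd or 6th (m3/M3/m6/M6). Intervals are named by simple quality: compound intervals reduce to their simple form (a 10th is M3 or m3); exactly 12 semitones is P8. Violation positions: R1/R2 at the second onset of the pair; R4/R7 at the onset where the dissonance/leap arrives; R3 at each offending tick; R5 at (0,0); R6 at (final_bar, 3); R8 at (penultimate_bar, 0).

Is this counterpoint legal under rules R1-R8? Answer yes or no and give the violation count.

No (4 violations)

bar 0: v0=F3 v1=F4 (P8)
bar 1: v0=G3 v1=D4 (P5)
bar 2: v0=F3 v1=C4 (P5)
bar 3: v0=D3 v1=D4 (P8)
bar 4: v0=C3 v1=C4 (P8)
bar 5: v0=G3 v1=E4 (M6)
bar 6: v0=F3 v1=F4 (P8)
  R1 @ bar2.0: G3/D4 P5 -> F3/C4 P5 similar
  R1 @ bar3.0: F3/F4 P8 -> D3/D4 P8 similar
  R7 @ bar3.2: F3->B3 leap 6st
  R1 @ bar4.0: D3/D4 P8 -> C3/C4 P8 similar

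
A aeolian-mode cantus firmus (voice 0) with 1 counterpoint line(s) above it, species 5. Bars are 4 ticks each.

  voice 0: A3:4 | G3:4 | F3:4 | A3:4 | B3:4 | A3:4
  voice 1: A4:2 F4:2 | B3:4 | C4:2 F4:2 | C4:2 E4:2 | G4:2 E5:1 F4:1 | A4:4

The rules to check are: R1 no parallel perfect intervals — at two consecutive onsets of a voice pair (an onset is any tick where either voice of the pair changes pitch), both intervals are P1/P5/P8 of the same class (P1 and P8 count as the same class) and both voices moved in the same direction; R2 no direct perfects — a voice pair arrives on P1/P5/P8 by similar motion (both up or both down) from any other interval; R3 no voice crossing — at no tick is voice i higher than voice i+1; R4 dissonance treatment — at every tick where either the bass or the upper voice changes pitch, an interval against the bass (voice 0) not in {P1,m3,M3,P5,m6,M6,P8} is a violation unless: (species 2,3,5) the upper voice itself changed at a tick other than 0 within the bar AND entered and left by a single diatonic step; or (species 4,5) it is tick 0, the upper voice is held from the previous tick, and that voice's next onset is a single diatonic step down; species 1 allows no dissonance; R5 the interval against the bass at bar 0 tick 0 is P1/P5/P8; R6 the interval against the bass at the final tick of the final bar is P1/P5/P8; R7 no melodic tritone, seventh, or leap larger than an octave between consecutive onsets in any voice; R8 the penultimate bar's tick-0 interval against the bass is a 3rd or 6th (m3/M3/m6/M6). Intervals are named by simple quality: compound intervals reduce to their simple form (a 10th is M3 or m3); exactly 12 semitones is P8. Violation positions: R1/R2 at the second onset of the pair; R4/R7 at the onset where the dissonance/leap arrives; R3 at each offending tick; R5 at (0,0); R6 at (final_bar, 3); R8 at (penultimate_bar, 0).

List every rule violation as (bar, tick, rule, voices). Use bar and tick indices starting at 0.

(1, 0, R7, (1,))
(4, 2, R4, (0, 1))
(4, 3, R4, (0, 1))
(4, 3, R7, (1,))

bar 0: v0=A3 v1=A4 downbeat P8
bar 1: v0=G3 v1=B3 downbeat M3
bar 2: v0=F3 v1=C4 downbeat P5
bar 3: v0=A3 v1=C4 downbeat m3
bar 4: v0=B3 v1=G4 downbeat m6
bar 5: v0=A3 v1=A4 downbeat P8
  -> R7 @ bar 1 tick 0 v(1,): F4->B3 leap 6st
  -> R4 @ bar 4 tick 2 v(0, 1): B3/E5 P4 untreated
  -> R4 @ bar 4 tick 3 v(0, 1): B3/F4 TT untreated
  -> R7 @ bar 4 tick 3 v(1,): E5->F4 leap 11st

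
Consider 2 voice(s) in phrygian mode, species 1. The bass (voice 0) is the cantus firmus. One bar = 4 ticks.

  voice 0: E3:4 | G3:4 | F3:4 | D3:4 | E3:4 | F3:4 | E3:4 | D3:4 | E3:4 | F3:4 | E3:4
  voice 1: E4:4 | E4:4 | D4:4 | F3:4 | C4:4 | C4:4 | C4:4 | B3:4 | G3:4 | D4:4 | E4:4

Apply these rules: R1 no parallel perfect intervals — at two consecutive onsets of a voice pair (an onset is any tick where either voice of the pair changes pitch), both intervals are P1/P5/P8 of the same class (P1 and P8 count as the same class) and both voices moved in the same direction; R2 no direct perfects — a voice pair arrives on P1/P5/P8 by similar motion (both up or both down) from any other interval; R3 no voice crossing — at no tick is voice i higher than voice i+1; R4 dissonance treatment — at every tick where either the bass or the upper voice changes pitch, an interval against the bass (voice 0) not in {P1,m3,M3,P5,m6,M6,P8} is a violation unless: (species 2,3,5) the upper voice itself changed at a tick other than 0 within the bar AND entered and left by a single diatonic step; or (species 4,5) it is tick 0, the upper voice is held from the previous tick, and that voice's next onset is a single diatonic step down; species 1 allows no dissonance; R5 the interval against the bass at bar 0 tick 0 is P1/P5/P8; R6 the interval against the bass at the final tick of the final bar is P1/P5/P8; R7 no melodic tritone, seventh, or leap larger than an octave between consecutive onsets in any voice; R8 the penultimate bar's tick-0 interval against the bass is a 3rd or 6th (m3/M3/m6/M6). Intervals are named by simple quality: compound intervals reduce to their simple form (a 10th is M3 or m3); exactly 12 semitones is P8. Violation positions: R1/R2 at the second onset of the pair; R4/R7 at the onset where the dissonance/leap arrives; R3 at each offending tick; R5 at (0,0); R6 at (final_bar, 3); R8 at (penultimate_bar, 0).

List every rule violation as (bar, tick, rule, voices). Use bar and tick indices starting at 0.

No violations across 11 bars (E3..E3 vs E4..E4).

bar 0: v0=E3 v1=E4 downbeat P8
bar 1: v0=G3 v1=E4 downbeat M6
bar 2: v0=F3 v1=D4 downbeat M6
bar 3: v0=D3 v1=F3 downbeat m3
bar 4: v0=E3 v1=C4 downbeat m6
bar 5: v0=F3 v1=C4 downbeat P5
bar 6: v0=E3 v1=C4 downbeat m6
bar 7: v0=D3 v1=B3 downbeat M6
bar 8: v0=E3 v1=G3 downbeat m3
bar 9: v0=F3 v1=D4 downbeat M6
bar 10: v0=E3 v1=E4 downbeat P8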